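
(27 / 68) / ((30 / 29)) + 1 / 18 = 2689 / 6120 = 0.44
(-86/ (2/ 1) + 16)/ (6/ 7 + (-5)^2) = -189/ 181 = -1.04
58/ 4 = 29/ 2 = 14.50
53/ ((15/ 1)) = 53/ 15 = 3.53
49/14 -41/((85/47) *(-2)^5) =11447/2720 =4.21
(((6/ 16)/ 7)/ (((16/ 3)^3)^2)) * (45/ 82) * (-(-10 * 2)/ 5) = 0.00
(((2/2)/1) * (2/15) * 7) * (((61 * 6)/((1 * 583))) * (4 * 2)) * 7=95648/2915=32.81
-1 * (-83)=83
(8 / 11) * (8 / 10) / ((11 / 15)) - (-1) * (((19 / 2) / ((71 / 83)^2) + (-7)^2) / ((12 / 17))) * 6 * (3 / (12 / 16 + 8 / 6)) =11581038717 / 15249025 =759.46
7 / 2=3.50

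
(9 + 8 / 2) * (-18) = -234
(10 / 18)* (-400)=-2000 / 9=-222.22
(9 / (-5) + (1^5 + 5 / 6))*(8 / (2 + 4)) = 2 / 45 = 0.04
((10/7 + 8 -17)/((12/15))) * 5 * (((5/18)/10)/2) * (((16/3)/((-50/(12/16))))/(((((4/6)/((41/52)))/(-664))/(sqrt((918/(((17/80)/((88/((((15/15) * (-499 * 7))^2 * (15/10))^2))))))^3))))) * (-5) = 101578188800 * sqrt(165)/165284796017780613779059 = 0.00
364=364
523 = 523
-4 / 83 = -0.05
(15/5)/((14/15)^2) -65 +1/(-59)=-712031/11564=-61.57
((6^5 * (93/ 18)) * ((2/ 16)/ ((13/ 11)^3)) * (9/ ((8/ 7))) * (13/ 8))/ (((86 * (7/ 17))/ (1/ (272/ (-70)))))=-1052774415/ 3720704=-282.95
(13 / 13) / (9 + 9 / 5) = 5 / 54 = 0.09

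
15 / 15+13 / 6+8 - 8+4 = 43 / 6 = 7.17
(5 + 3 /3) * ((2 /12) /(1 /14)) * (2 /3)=28 /3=9.33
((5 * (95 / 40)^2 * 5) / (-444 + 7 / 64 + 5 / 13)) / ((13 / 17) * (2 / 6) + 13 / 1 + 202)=-1994525 / 1350283022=-0.00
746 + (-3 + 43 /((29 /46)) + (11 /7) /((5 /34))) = 821.89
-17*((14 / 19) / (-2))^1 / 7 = 17 / 19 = 0.89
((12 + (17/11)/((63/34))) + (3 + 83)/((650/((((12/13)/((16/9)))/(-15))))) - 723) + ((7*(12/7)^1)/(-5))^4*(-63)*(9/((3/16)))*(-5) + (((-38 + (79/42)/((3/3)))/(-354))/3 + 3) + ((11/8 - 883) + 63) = 10367332746772219/20729709000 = 500119.55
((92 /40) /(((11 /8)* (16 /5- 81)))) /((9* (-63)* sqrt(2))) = 46* sqrt(2) /2426193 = 0.00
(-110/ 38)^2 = 3025/ 361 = 8.38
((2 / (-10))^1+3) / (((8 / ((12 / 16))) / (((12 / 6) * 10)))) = 21 / 4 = 5.25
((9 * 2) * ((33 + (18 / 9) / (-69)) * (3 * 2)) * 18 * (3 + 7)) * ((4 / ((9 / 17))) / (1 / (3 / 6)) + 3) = 99918000 / 23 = 4344260.87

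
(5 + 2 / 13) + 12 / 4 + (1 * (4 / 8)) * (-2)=93 / 13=7.15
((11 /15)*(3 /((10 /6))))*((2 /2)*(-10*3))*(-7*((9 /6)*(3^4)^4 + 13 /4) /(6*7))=8523251187 /20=426162559.35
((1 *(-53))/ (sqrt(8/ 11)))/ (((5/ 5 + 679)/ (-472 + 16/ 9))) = 28037 *sqrt(22)/ 3060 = 42.98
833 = 833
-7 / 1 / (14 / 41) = -41 / 2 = -20.50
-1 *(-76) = 76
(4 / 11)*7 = 28 / 11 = 2.55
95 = 95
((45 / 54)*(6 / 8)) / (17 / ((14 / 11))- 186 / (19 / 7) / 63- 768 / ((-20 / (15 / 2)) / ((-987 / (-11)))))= 21945 / 907775956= 0.00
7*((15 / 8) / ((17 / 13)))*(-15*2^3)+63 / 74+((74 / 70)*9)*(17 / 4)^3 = -666706239 / 1408960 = -473.19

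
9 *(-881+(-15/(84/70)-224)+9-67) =-10579.50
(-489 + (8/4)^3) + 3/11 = -5288/11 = -480.73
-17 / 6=-2.83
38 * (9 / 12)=57 / 2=28.50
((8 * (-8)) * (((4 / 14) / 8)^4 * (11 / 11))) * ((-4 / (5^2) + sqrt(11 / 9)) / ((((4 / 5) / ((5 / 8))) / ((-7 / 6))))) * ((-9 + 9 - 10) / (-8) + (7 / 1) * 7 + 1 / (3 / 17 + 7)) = -12295 / 16068864 + 307375 * sqrt(11) / 192826368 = 0.00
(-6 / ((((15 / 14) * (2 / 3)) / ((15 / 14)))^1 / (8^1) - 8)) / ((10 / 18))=648 / 475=1.36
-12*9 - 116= -224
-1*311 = -311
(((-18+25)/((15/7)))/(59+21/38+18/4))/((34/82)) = 38171/310335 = 0.12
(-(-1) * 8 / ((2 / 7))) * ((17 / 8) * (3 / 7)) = 51 / 2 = 25.50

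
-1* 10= -10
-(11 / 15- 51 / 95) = -56 / 285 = -0.20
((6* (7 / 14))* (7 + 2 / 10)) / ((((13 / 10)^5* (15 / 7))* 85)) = 201600 / 6311981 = 0.03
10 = 10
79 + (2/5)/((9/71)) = 3697/45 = 82.16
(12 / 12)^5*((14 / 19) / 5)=14 / 95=0.15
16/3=5.33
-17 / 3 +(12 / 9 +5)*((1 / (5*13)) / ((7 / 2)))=-7697 / 1365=-5.64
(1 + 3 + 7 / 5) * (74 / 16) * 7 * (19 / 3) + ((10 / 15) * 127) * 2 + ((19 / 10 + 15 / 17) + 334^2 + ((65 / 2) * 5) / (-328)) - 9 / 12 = 3774977491 / 33456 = 112834.10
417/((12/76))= 2641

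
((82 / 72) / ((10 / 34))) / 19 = 697 / 3420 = 0.20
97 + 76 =173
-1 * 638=-638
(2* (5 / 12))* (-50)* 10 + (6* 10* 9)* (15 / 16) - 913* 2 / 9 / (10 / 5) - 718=-26275 / 36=-729.86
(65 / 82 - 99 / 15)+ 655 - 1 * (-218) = 355549 / 410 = 867.19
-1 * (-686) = 686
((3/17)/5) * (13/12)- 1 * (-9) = 3073/340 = 9.04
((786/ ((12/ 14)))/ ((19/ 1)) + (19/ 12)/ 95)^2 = 3029291521/ 1299600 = 2330.94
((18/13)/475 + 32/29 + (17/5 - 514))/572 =-91237573/102430900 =-0.89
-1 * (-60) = 60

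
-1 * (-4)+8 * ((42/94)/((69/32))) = 6116/1081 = 5.66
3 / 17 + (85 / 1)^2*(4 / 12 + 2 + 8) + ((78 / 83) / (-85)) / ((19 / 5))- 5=6004157599 / 80427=74653.51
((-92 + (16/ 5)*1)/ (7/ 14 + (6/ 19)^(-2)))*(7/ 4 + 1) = -43956/ 1895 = -23.20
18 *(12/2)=108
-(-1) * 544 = 544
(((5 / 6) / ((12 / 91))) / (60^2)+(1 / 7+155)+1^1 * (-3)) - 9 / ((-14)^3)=2705359933 / 17781120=152.15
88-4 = 84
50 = 50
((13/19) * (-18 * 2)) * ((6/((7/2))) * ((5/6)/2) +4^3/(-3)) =507.88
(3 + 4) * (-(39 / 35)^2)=-8.69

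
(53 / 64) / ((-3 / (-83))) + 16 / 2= 5935 / 192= 30.91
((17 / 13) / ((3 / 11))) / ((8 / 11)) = 6.59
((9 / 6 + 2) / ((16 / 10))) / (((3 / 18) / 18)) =945 / 4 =236.25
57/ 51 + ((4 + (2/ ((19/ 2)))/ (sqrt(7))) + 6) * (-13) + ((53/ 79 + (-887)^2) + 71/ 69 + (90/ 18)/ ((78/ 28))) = 786642.58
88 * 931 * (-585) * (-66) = 3163240080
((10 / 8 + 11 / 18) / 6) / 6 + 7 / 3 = 3091 / 1296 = 2.39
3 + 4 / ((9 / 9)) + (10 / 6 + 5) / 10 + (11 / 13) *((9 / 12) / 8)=9667 / 1248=7.75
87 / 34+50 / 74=4069 / 1258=3.23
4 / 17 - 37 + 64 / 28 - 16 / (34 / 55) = -7183 / 119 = -60.36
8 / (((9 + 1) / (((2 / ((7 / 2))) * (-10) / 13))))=-32 / 91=-0.35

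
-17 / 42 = -0.40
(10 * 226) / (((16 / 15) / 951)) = 2014931.25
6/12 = 1/2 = 0.50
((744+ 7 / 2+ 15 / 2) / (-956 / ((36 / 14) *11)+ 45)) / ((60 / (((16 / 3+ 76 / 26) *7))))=1871947 / 28834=64.92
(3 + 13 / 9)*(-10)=-400 / 9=-44.44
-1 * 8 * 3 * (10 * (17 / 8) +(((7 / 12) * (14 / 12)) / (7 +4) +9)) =-24007 / 33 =-727.48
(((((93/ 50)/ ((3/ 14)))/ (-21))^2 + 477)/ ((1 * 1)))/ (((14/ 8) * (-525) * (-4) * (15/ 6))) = 5368172/ 103359375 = 0.05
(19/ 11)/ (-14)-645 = -99349/ 154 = -645.12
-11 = -11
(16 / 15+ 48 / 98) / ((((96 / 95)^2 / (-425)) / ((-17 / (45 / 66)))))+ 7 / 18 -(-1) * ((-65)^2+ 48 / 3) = 5180118565 / 254016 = 20392.88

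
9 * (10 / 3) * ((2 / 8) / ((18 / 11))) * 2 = 55 / 6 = 9.17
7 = 7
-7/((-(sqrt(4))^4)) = 7/16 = 0.44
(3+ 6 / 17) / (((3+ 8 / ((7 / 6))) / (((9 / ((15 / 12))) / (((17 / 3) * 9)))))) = 1596 / 33235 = 0.05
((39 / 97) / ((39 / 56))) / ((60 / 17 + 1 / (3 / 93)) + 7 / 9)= 4284 / 261997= 0.02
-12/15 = -4/5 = -0.80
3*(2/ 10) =3/ 5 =0.60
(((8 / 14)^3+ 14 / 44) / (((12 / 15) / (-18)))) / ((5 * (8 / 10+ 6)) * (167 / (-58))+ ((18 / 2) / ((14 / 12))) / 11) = 4970745 / 42539252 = 0.12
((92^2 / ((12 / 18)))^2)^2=25981705452589056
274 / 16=137 / 8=17.12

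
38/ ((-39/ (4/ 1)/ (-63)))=3192/ 13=245.54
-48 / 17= -2.82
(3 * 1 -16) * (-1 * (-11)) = -143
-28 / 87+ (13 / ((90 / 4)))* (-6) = -1648 / 435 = -3.79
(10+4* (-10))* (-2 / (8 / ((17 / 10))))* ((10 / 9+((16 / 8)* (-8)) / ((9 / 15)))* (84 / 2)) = -13685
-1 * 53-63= -116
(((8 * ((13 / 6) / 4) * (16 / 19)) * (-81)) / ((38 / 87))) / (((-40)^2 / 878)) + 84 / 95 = -370.47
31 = 31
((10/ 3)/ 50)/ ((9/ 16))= 16/ 135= 0.12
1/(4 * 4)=1/16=0.06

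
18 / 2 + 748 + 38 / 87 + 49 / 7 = 764.44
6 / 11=0.55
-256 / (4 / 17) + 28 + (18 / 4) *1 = -2111 / 2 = -1055.50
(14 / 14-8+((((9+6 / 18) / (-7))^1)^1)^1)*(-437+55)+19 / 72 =229219 / 72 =3183.60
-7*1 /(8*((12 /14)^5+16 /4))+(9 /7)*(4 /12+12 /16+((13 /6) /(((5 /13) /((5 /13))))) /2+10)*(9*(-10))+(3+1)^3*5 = -4570067223 /4200224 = -1088.05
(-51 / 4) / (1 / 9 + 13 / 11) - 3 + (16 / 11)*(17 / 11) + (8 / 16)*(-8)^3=-16517233 / 61952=-266.61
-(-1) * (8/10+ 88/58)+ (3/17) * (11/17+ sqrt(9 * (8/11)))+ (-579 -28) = -25334446/41905+ 18 * sqrt(22)/187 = -604.12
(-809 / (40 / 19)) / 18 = -15371 / 720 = -21.35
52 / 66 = 26 / 33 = 0.79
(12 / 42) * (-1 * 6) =-12 / 7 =-1.71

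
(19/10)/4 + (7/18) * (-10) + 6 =931/360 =2.59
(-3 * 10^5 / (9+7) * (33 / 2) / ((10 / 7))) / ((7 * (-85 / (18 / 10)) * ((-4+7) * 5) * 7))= 1485 / 238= 6.24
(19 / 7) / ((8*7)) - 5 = -1941 / 392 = -4.95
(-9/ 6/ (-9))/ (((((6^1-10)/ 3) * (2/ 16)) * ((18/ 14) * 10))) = -0.08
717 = 717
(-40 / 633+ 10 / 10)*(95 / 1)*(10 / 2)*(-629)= -279895.06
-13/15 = -0.87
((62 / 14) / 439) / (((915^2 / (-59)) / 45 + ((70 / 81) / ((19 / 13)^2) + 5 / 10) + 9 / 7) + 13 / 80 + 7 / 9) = -0.00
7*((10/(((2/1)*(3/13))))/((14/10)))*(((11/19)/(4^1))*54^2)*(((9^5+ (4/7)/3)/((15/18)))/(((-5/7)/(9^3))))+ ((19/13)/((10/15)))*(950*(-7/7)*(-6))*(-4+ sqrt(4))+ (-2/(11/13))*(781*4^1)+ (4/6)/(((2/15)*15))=-2450178299732651/741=-3306583400448.92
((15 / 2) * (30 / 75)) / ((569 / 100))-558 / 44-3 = -189705 / 12518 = -15.15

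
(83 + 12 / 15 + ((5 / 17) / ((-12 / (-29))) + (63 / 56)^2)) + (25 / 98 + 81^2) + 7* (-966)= -91938001 / 799680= -114.97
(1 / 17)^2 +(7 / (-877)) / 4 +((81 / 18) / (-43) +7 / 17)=13452137 / 43593916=0.31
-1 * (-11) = 11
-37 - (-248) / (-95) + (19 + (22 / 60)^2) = -350141 / 17100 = -20.48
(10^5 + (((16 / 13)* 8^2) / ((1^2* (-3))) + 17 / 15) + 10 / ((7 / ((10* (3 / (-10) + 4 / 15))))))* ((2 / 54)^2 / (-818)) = -136465057 / 813979530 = -0.17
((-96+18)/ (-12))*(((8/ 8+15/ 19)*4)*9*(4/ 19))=31824/ 361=88.16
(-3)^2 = 9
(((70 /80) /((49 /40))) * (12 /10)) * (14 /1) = 12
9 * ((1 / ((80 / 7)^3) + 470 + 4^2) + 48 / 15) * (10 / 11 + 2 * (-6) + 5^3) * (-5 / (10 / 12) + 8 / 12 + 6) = 941519522937 / 2816000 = 334346.42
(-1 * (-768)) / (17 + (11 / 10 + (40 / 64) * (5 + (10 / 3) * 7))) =92160 / 4297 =21.45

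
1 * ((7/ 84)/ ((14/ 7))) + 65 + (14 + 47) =3025/ 24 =126.04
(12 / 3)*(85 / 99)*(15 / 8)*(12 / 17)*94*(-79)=-371300 / 11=-33754.55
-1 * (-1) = 1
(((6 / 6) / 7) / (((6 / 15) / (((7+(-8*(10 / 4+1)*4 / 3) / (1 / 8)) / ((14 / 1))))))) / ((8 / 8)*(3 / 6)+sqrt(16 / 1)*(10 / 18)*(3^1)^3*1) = -625 / 5082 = -0.12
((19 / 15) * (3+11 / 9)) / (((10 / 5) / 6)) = 722 / 45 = 16.04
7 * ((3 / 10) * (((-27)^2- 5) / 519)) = 2534 / 865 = 2.93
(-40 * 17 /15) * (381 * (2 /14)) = -2467.43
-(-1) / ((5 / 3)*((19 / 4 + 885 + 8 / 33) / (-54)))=-0.04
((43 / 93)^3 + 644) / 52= 518085415 / 41826564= 12.39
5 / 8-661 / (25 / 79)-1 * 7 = -419027 / 200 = -2095.14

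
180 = 180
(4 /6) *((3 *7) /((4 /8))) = 28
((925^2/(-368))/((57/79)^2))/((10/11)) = -11747902375/2391264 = -4912.84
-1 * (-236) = 236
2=2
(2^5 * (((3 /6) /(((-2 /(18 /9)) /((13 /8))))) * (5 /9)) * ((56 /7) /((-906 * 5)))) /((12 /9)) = 26 /1359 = 0.02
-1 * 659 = -659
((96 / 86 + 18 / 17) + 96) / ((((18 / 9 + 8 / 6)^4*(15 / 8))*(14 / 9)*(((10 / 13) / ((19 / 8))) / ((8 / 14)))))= 2153733543 / 4477375000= 0.48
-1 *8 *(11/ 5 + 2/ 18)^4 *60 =-3743547392/ 273375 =-13693.82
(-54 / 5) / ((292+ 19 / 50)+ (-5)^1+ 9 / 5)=-540 / 14459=-0.04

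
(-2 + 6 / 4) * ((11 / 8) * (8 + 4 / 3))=-77 / 12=-6.42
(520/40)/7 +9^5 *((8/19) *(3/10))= 4961351/665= 7460.68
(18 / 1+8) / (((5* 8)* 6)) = 13 / 120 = 0.11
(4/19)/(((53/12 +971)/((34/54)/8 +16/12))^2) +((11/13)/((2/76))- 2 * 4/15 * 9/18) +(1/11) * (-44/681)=3967498467604933/124445919532545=31.88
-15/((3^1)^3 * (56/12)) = -5/42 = -0.12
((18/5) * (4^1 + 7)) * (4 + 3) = 1386/5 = 277.20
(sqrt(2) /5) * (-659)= -659 * sqrt(2) /5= -186.39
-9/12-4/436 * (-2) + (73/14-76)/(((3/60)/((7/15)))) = -865109/1308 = -661.40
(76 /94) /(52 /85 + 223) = 3230 /893329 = 0.00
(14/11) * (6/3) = 2.55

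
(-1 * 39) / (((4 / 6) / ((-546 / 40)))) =31941 / 40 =798.52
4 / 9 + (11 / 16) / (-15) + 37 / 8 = 3617 / 720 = 5.02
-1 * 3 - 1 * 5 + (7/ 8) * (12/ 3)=-9/ 2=-4.50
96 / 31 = 3.10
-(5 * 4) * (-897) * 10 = 179400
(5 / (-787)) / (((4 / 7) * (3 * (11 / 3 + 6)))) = -35 / 91292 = -0.00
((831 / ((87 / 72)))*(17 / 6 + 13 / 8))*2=177834 / 29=6132.21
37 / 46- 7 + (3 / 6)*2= -239 / 46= -5.20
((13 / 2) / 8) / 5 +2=173 / 80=2.16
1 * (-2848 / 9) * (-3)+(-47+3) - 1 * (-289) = 3583 / 3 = 1194.33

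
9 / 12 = 3 / 4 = 0.75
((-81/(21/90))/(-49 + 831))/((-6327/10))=1350/1924111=0.00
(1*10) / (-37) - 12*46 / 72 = -881 / 111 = -7.94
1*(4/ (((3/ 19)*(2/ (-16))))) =-608/ 3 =-202.67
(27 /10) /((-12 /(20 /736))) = -9 /1472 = -0.01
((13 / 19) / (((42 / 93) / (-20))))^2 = 16240900 / 17689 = 918.14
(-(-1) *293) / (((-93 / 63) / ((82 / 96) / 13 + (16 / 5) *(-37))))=23487.45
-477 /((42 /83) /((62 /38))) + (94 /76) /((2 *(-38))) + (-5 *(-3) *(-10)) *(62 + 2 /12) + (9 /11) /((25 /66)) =-5489074861 /505400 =-10860.85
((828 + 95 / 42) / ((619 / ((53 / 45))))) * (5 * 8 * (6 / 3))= 14785304 / 116991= 126.38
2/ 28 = 1/ 14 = 0.07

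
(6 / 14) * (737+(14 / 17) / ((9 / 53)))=113503 / 357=317.94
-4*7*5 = -140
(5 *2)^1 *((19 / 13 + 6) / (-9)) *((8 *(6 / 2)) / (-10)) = 776 / 39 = 19.90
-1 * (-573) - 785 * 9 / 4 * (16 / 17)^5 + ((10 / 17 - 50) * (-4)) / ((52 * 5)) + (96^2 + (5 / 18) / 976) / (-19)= -7490038631717041 / 6161179800672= -1215.68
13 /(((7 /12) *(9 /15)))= 260 /7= 37.14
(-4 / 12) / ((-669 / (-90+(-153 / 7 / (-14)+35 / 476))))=-294433 / 6687324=-0.04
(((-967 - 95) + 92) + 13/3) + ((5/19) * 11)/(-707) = -38915566/40299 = -965.67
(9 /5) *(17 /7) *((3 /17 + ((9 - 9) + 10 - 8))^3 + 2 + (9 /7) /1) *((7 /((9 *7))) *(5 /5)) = 6.60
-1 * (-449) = 449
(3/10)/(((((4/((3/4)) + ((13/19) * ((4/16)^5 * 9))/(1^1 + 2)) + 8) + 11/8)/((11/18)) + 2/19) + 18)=160512/22566235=0.01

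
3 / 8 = 0.38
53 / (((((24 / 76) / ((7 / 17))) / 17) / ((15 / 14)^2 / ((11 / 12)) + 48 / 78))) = 2194.24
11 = 11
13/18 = 0.72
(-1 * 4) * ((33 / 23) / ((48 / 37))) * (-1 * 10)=2035 / 46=44.24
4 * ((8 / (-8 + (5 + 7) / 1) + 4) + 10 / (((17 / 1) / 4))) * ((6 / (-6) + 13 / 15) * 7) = -7952 / 255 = -31.18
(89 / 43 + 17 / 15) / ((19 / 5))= 2066 / 2451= 0.84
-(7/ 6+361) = -2173/ 6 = -362.17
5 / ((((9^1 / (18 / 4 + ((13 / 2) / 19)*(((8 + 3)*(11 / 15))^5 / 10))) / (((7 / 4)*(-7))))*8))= -16585767502087 / 16621200000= -997.87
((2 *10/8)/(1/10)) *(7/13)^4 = 60025/28561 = 2.10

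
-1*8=-8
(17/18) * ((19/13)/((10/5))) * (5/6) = 1615/2808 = 0.58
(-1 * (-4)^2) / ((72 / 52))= -104 / 9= -11.56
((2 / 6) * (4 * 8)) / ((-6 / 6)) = -32 / 3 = -10.67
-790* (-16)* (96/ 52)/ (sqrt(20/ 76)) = 60672* sqrt(95)/ 13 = 45489.04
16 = 16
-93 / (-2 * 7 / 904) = 42036 / 7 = 6005.14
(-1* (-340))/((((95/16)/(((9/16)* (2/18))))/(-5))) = -340/19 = -17.89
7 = 7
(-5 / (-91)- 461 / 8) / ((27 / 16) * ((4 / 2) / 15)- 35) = 209555 / 126581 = 1.66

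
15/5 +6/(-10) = 12/5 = 2.40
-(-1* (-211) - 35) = -176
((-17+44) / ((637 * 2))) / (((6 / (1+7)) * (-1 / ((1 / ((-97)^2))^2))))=-18 / 56393151997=-0.00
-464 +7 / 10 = -463.30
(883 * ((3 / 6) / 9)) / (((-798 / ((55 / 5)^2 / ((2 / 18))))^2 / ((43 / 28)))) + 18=627226177 / 3962336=158.30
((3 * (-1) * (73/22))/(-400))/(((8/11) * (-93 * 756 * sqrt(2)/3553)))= -259369 * sqrt(2)/299980800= -0.00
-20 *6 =-120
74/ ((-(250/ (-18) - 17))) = 333/ 139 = 2.40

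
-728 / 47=-15.49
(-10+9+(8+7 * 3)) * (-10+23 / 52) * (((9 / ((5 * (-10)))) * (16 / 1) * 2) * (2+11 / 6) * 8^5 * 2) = 125855858688 / 325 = 387248795.96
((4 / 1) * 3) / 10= 6 / 5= 1.20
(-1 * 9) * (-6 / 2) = 27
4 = 4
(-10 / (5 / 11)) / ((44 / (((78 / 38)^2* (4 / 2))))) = -1521 / 361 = -4.21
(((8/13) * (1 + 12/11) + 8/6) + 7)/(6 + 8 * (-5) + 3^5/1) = 4127/89661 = 0.05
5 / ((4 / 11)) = 55 / 4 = 13.75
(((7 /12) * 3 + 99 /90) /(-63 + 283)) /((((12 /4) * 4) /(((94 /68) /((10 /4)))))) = 893 /1496000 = 0.00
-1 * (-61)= 61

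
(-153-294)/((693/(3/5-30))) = 1043/55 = 18.96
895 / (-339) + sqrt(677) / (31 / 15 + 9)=-895 / 339 + 15*sqrt(677) / 166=-0.29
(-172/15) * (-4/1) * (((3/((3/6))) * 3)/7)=4128/35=117.94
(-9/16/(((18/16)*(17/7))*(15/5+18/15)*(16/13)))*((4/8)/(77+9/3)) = -13/52224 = -0.00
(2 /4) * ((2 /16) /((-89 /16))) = -1 /89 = -0.01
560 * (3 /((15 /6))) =672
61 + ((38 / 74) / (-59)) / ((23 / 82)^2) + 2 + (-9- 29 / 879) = 53.86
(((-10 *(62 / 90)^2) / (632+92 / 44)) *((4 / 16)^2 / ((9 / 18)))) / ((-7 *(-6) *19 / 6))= -341 / 48478500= -0.00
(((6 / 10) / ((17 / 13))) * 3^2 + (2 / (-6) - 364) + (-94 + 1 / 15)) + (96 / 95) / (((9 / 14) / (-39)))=-2497319 / 4845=-515.44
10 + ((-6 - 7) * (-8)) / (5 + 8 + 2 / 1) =254 / 15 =16.93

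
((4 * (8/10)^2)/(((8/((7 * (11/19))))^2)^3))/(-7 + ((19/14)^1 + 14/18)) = -13130609945607/1476563202713600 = -0.01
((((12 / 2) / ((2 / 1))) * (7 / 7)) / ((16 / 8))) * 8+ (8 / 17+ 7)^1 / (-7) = 1301 / 119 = 10.93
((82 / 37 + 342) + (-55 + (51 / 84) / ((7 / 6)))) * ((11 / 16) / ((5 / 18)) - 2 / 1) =3992223 / 29008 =137.62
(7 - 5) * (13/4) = 13/2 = 6.50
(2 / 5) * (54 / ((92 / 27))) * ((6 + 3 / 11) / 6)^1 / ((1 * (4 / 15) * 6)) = 729 / 176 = 4.14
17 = 17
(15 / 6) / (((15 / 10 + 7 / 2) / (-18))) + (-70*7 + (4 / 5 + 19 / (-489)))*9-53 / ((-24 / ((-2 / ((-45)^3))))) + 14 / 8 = -393055918943 / 89120250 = -4410.40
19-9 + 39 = 49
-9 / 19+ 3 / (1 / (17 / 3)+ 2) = 636 / 703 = 0.90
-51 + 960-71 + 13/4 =3365/4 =841.25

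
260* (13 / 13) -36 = 224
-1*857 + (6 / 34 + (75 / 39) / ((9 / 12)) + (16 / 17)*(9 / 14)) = -3961810 / 4641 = -853.65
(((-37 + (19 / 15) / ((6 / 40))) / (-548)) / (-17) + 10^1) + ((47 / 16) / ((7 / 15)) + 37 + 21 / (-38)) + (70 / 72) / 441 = 21172675019 / 401445072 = 52.74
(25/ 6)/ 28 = 25/ 168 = 0.15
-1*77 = -77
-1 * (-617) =617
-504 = -504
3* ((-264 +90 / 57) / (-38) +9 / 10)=84537 / 3610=23.42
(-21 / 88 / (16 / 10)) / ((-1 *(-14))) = -15 / 1408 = -0.01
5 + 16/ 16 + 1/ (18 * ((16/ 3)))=577/ 96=6.01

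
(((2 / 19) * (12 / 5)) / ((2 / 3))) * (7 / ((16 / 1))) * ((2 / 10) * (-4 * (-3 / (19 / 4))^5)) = 15676416 / 1176147025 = 0.01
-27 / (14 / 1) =-27 / 14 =-1.93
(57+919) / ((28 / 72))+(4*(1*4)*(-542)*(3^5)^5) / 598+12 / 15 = -128584519342797148 / 10465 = -12287101704997.34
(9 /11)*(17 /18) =17 /22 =0.77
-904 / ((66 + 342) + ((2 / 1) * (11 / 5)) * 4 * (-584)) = 565 / 6169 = 0.09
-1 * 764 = -764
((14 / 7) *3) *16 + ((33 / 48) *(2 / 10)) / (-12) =92149 / 960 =95.99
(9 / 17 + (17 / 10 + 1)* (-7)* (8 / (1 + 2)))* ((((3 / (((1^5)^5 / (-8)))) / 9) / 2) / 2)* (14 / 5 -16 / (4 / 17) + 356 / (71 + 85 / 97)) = -494599926 / 246925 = -2003.04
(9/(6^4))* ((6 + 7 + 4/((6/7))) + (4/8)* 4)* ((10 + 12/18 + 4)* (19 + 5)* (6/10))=1298/45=28.84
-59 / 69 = -0.86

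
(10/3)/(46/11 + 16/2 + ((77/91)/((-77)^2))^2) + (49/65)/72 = 795236636243/2799124412760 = 0.28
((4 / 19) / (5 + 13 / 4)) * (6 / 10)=16 / 1045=0.02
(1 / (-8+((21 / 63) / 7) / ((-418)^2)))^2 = 13463057993616 / 861635652884161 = 0.02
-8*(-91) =728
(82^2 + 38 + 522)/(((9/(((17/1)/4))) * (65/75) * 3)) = 51595/39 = 1322.95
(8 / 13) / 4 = 2 / 13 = 0.15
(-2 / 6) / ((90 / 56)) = -28 / 135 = -0.21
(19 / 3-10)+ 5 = 4 / 3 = 1.33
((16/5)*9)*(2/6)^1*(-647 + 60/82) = -1271856/205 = -6204.18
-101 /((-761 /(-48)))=-4848 /761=-6.37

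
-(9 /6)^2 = -9 /4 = -2.25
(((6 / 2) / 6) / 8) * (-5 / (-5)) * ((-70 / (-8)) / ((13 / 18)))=0.76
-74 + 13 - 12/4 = -64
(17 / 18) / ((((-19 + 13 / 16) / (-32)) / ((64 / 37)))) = 278528 / 96903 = 2.87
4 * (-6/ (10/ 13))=-156/ 5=-31.20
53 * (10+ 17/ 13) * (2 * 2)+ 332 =35480/ 13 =2729.23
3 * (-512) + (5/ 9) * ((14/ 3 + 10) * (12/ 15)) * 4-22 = -41362/ 27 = -1531.93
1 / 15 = 0.07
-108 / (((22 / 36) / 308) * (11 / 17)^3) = -267424416 / 1331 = -200919.92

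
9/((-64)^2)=0.00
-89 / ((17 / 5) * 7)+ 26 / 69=-27611 / 8211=-3.36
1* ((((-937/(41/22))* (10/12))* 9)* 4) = -618420/41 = -15083.41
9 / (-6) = -3 / 2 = -1.50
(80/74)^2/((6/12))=3200/1369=2.34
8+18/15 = 46/5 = 9.20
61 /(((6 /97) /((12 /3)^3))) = 189344 /3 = 63114.67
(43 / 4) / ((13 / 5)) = 215 / 52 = 4.13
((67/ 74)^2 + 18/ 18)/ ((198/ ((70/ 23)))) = 348775/ 12468852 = 0.03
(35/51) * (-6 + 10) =140/51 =2.75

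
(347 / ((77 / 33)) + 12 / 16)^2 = 22339.57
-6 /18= -1 /3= -0.33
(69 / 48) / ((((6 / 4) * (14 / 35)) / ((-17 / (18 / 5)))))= -9775 / 864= -11.31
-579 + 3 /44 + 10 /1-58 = -27585 /44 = -626.93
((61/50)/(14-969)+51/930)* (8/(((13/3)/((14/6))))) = 2219952/9621625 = 0.23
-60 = -60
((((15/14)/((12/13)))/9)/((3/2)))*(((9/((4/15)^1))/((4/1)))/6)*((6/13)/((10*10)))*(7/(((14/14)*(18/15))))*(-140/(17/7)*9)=-3675/2176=-1.69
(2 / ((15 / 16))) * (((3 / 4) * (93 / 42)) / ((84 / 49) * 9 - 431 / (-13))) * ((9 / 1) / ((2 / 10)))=14508 / 4421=3.28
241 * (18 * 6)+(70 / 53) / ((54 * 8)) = 297968579 / 11448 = 26028.00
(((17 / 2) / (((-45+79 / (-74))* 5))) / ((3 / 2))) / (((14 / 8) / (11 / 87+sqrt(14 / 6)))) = -5032* sqrt(21) / 1073835 - 55352 / 31141215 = -0.02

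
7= 7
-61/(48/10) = -305/24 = -12.71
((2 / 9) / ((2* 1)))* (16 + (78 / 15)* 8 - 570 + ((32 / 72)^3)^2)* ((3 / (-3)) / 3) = 1361531362 / 71744535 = 18.98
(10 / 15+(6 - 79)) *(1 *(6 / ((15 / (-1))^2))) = -434 / 225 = -1.93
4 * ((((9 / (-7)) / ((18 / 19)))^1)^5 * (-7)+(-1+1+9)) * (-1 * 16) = -6335174 / 2401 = -2638.56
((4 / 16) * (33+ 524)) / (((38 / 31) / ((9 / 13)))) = 155403 / 1976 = 78.65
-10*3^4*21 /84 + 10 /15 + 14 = -1127 /6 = -187.83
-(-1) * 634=634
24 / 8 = 3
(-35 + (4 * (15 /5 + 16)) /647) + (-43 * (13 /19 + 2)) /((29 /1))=-13854390 /356497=-38.86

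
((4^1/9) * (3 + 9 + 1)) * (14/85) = 728/765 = 0.95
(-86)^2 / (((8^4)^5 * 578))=1849 / 166597157415689388032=0.00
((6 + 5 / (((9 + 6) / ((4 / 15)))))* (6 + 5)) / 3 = 3014 / 135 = 22.33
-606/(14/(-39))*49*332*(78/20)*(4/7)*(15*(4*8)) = 29377251072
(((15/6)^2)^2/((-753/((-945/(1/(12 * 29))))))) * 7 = 119896875/1004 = 119419.20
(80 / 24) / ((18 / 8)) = 1.48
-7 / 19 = -0.37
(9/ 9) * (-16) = -16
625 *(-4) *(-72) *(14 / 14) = 180000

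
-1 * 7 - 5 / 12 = -89 / 12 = -7.42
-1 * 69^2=-4761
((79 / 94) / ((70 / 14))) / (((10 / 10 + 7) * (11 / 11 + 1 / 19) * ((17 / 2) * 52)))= 1501 / 33238400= 0.00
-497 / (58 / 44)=-10934 / 29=-377.03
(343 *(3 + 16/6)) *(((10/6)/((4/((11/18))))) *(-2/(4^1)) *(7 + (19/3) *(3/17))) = -433895/216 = -2008.77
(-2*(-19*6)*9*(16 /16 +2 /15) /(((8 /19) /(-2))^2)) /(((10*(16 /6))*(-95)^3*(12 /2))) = -153 /400000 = -0.00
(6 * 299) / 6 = 299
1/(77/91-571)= -13/7412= -0.00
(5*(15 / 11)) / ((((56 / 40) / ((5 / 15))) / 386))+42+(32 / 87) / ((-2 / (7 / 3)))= 13428700 / 20097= 668.19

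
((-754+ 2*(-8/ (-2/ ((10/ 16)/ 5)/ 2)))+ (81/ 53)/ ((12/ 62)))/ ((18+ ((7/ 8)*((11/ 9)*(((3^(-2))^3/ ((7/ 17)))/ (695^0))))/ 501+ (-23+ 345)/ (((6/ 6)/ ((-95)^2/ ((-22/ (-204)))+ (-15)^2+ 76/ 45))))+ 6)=-57038726002500/ 2071200236297178017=-0.00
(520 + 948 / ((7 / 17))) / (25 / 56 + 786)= 158048 / 44041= 3.59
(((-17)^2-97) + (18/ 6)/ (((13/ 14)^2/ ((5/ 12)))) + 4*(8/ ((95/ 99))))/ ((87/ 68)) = 247603436/ 1396785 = 177.27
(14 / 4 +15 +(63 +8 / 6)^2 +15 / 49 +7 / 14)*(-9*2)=-3667430 / 49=-74845.51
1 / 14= 0.07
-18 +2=-16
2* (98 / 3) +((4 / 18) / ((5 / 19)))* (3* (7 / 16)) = 7973 / 120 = 66.44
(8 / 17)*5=40 / 17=2.35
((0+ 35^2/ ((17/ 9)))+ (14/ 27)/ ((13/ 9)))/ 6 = 430213/ 3978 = 108.15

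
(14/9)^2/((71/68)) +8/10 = 89644/28755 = 3.12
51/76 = 0.67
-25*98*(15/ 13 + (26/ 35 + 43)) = -1429960/ 13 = -109996.92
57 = 57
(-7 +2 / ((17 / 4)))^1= -111 / 17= -6.53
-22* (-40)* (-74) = -65120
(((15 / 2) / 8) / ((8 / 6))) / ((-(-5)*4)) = 9 / 256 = 0.04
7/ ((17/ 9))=63/ 17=3.71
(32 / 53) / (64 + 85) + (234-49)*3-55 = 3948532 / 7897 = 500.00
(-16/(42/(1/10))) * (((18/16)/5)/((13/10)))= -3/455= -0.01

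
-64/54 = -32/27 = -1.19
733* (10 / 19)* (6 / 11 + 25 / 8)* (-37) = -2305285 / 44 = -52392.84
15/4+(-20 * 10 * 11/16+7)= -507/4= -126.75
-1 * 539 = -539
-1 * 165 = -165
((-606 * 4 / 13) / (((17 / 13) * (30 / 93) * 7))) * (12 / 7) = -108.25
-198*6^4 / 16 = -16038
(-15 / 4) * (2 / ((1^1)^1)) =-15 / 2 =-7.50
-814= -814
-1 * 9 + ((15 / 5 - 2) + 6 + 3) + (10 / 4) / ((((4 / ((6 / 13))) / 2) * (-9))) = 73 / 78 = 0.94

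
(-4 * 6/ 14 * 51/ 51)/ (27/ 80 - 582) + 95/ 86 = 10342335/ 9337622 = 1.11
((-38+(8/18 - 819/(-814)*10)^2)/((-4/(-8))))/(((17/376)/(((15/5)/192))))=45640462349/912394692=50.02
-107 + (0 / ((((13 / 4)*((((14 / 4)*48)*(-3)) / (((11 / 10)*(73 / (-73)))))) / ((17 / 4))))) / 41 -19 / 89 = -9542 / 89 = -107.21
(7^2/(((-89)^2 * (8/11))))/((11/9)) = 441/63368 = 0.01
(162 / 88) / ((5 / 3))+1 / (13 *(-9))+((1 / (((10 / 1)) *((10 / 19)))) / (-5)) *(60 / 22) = 127717 / 128700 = 0.99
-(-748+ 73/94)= 70239/94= 747.22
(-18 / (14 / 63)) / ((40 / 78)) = -3159 / 20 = -157.95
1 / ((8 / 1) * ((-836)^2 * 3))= 1 / 16773504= 0.00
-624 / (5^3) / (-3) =208 / 125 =1.66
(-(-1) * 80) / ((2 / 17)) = 680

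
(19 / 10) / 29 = 19 / 290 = 0.07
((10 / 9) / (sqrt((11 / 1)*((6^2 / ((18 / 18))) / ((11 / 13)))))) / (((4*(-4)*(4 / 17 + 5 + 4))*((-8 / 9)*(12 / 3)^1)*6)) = 85*sqrt(13) / 18809856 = 0.00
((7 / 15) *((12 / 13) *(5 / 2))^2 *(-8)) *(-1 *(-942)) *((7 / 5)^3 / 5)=-217127232 / 21125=-10278.21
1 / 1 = 1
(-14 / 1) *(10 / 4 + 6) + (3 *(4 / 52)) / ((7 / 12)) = -10793 / 91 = -118.60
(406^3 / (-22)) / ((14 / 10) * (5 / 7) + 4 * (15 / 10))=-4780244 / 11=-434567.64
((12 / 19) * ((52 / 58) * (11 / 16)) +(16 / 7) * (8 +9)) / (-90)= -302747 / 694260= -0.44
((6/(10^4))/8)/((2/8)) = 3/10000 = 0.00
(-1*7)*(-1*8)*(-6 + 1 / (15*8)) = -5033 / 15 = -335.53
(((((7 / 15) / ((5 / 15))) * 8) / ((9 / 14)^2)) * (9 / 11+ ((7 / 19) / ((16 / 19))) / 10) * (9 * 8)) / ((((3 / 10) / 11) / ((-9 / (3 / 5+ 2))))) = -213469.13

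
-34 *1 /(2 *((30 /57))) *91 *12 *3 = -529074 /5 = -105814.80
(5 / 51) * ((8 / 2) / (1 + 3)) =5 / 51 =0.10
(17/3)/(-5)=-17/15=-1.13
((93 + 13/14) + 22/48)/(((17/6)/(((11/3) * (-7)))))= -855.03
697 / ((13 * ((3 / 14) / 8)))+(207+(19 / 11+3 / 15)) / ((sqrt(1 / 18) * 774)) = 11491 * sqrt(2) / 14190+78064 / 39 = 2002.79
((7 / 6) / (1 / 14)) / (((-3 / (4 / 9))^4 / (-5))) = -62720 / 1594323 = -0.04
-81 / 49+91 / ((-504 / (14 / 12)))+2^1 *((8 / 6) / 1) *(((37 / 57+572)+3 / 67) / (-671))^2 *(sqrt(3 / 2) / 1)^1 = -39451 / 21168+19133940583696 *sqrt(6) / 19699972132203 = 0.52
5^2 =25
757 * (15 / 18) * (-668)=-1264190 / 3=-421396.67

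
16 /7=2.29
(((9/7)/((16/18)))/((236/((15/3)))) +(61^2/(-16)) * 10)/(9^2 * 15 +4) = -30735055/16110304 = -1.91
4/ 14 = 2/ 7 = 0.29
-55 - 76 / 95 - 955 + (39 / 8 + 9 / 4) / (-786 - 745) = -61901677 / 61240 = -1010.80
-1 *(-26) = 26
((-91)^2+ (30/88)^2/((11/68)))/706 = 44091869/3758744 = 11.73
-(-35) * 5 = 175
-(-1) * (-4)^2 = 16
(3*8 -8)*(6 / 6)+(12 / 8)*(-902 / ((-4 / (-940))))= -317939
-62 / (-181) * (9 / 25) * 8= 4464 / 4525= 0.99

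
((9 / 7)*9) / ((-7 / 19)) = -1539 / 49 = -31.41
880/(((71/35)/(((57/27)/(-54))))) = -292600/17253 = -16.96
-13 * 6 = -78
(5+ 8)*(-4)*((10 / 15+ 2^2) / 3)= -728 / 9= -80.89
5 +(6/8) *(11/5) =133/20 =6.65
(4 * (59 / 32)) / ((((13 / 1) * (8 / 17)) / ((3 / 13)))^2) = 153459 / 14623232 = 0.01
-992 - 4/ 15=-992.27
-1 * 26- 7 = -33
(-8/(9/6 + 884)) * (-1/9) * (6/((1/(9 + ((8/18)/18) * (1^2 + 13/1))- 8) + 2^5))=24224/96956937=0.00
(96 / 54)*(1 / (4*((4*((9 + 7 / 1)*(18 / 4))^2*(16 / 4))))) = 1 / 186624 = 0.00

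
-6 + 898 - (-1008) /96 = 1805 /2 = 902.50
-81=-81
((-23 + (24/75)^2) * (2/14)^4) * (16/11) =-0.01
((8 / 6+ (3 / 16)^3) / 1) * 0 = 0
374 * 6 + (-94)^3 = -828340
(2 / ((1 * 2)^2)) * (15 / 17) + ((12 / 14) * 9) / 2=1023 / 238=4.30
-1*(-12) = 12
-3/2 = -1.50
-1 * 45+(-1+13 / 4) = -171 / 4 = -42.75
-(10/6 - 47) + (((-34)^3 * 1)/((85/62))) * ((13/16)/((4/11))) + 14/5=-3840523/60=-64008.72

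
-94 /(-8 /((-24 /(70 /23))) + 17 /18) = -38916 /811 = -47.99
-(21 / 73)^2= -441 / 5329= -0.08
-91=-91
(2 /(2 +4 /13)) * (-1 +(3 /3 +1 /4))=0.22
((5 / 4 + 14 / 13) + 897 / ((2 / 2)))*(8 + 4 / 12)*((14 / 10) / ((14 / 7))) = 1636775 / 312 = 5246.07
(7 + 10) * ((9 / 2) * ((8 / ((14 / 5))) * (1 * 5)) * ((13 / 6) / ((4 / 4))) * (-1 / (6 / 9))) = -49725 / 14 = -3551.79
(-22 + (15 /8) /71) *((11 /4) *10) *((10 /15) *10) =-3432275 /852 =-4028.49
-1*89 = -89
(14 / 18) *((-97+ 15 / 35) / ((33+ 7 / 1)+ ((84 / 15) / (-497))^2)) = -21298225 / 11342286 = -1.88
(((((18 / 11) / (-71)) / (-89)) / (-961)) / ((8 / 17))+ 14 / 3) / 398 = 3740695885 / 319027959624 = 0.01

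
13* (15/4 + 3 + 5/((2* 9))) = 3289/36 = 91.36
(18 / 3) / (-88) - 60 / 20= -135 / 44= -3.07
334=334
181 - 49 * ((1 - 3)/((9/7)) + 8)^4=-553320763/6561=-84334.82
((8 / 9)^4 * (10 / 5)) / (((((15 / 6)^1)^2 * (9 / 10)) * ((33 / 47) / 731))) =2251620352 / 9743085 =231.10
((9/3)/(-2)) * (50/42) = -25/14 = -1.79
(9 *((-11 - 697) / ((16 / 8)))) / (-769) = 4.14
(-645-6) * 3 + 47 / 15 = -1949.87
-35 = -35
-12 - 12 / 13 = -168 / 13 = -12.92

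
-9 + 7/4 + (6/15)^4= -18061/2500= -7.22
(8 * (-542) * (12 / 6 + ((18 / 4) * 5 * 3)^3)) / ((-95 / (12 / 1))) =16002383064 / 95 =168446137.52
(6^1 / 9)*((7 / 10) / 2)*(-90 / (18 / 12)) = -14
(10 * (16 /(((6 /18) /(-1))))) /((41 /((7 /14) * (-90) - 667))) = 341760 /41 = 8335.61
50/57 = 0.88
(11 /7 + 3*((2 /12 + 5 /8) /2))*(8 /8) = 309 /112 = 2.76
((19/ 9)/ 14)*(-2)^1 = -19/ 63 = -0.30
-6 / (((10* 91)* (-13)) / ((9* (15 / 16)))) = 81 / 18928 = 0.00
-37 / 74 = -1 / 2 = -0.50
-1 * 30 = -30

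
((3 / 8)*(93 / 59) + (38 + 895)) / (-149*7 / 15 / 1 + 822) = 6609825 / 5327464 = 1.24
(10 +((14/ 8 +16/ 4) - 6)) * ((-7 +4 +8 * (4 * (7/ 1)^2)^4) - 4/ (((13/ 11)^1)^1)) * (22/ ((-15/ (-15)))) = 5064908037453/ 2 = 2532454018726.50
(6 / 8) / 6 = 1 / 8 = 0.12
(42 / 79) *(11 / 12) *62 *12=28644 / 79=362.58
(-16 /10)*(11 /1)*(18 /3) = -528 /5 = -105.60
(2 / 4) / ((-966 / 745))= -745 / 1932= -0.39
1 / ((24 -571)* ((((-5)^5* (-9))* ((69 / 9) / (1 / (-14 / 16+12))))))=-8 / 10497271875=-0.00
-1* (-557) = 557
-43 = -43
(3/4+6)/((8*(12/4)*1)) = 0.28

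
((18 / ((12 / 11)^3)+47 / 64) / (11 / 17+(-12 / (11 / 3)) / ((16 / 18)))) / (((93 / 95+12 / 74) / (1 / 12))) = -368485183 / 1048892544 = -0.35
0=0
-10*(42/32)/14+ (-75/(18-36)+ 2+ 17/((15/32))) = 9959/240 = 41.50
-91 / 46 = -1.98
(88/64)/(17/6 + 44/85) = 2805/6836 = 0.41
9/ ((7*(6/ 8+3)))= 12/ 35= 0.34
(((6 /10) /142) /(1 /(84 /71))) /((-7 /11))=-198 /25205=-0.01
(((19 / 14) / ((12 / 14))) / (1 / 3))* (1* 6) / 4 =57 / 8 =7.12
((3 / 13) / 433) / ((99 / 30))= 10 / 61919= 0.00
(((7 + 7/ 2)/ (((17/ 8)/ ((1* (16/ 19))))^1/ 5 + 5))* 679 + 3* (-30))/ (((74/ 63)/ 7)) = 936201105/ 130351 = 7182.16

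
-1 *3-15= -18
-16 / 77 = -0.21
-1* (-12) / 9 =4 / 3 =1.33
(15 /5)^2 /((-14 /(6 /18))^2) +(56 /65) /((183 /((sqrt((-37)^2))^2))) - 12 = -12939001 /2331420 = -5.55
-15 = -15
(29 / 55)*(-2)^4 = 464 / 55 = 8.44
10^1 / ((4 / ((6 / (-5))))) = -3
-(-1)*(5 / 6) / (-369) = -5 / 2214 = -0.00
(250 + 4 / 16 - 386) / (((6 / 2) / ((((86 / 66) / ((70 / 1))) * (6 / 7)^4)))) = -420282 / 924385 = -0.45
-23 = -23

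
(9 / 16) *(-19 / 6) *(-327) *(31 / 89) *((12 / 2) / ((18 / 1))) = 192603 / 2848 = 67.63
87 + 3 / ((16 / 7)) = 1413 / 16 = 88.31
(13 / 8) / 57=13 / 456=0.03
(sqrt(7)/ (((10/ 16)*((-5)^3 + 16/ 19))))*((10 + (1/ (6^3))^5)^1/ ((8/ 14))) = -89335147069459*sqrt(7)/ 396130849505280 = -0.60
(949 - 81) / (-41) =-868 / 41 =-21.17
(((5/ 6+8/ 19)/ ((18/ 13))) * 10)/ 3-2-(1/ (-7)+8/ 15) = 67799/ 107730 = 0.63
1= 1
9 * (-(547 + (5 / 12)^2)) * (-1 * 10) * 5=1969825 / 8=246228.12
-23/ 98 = -0.23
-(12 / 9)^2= -16 / 9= -1.78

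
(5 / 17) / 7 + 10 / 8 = 615 / 476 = 1.29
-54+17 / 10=-523 / 10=-52.30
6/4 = 1.50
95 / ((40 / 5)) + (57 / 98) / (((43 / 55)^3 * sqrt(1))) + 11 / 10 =2211610017 / 155833720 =14.19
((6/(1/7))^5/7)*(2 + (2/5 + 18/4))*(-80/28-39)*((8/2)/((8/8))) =-107844270912/5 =-21568854182.40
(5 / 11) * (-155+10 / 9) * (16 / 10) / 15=-2216 / 297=-7.46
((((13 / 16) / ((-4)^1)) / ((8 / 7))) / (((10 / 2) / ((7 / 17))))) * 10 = -637 / 4352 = -0.15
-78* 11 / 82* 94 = -40326 / 41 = -983.56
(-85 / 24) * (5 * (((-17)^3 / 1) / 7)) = 2088025 / 168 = 12428.72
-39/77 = -0.51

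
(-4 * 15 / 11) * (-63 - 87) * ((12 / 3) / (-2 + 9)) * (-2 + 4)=72000 / 77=935.06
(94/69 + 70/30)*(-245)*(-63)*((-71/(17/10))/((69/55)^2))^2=39555017785937500/984760479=40167145.85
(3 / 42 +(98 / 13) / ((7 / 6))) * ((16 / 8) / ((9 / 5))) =5945 / 819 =7.26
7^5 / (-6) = -16807 / 6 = -2801.17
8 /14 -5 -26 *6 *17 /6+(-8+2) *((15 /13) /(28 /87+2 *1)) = -4130530 /9191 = -449.41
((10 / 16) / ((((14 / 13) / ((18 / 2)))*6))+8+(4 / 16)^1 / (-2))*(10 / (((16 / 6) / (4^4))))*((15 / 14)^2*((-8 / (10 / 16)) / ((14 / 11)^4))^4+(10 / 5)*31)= 340761218710513153103244 / 56994475926865715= 5978846.43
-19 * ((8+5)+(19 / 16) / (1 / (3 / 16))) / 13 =-64315 / 3328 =-19.33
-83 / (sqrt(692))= -83 *sqrt(173) / 346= -3.16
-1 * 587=-587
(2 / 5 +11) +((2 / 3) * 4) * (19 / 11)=2641 / 165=16.01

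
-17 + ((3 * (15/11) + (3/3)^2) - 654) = -7325/11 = -665.91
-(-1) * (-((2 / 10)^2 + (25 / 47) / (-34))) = -973 / 39950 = -0.02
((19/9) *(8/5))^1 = 152/45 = 3.38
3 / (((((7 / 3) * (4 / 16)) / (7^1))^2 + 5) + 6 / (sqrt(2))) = 311472 / 146593 - 186624 * sqrt(2) / 146593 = 0.32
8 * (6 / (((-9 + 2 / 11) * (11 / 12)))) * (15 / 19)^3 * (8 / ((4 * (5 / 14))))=-10886400 / 665323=-16.36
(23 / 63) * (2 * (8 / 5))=1.17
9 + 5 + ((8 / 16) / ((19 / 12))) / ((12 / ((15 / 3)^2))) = 557 / 38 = 14.66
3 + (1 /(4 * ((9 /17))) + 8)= 413 /36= 11.47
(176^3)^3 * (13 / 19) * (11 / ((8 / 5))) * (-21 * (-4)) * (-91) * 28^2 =-86789424026387780919707566080 / 19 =-4567864422441462153668819000.00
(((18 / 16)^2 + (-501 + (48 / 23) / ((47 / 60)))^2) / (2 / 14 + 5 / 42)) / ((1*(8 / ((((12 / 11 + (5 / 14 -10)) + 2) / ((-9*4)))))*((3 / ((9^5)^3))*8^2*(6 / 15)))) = 57830556740815091.86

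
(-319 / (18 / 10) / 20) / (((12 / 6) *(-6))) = 319 / 432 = 0.74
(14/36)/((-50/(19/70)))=-19/9000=-0.00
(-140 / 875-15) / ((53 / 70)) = -5306 / 265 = -20.02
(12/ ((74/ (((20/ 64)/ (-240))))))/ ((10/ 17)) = -17/ 47360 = -0.00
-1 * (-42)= 42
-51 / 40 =-1.28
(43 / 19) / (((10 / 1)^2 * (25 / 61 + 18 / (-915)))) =2623 / 45220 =0.06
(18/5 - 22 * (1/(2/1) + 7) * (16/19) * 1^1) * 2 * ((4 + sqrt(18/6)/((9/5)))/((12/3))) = -25716/95 - 2143 * sqrt(3)/57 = -335.81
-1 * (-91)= 91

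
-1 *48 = -48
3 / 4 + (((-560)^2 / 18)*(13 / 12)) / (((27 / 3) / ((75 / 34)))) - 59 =25159159 / 5508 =4567.75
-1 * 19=-19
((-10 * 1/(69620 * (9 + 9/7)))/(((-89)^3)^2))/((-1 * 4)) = 7/996475319329098816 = 0.00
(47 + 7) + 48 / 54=494 / 9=54.89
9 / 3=3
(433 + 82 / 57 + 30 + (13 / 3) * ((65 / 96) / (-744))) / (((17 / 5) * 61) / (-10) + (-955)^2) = 0.00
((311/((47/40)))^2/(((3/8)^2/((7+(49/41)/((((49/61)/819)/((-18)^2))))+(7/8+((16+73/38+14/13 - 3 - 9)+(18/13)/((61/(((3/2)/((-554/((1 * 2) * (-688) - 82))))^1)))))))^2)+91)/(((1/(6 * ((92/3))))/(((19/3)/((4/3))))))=133082842184775139349110375819403418643834/275745200416010851851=482629768293322670032.89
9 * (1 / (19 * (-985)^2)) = 0.00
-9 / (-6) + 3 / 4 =9 / 4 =2.25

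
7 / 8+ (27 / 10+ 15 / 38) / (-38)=11459 / 14440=0.79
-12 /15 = -4 /5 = -0.80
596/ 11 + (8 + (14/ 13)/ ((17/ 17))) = 9046/ 143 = 63.26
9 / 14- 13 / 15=-47 / 210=-0.22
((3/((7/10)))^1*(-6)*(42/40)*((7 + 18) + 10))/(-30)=63/2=31.50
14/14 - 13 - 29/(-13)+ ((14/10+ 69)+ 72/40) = 4058/65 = 62.43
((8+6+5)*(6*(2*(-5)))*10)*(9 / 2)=-51300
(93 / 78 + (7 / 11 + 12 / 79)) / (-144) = -44749 / 3253536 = -0.01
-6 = -6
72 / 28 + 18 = 144 / 7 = 20.57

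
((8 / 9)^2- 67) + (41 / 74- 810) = -875.66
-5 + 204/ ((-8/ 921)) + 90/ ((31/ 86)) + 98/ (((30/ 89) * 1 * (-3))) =-65112277/ 2790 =-23337.73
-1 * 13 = -13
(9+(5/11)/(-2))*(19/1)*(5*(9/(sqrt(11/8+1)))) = 8685*sqrt(38)/11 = 4867.09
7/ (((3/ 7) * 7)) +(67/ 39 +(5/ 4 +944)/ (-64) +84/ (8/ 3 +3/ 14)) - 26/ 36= 64208191/ 3624192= 17.72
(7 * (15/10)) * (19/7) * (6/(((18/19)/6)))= 1083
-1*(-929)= 929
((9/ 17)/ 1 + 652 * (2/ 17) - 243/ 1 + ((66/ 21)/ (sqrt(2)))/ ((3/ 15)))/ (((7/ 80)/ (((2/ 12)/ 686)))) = -56360/ 122451 + 1100 * sqrt(2)/ 50421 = -0.43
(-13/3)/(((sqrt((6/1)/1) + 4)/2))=-52/15 + 13*sqrt(6)/15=-1.34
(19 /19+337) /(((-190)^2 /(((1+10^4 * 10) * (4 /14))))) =16900169 /63175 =267.51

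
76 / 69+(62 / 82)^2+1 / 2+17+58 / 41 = 4775909 / 231978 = 20.59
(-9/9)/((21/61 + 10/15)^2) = -33489/34225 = -0.98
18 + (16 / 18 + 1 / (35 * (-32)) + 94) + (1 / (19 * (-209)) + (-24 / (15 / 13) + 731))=32946292837 / 40027680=823.09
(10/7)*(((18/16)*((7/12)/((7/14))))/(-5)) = -3/8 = -0.38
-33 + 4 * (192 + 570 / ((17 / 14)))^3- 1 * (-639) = 5686207836414 / 4913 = 1157379978.92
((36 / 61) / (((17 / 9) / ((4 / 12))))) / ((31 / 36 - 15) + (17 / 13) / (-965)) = -48774960 / 6622299629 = -0.01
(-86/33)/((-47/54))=1548/517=2.99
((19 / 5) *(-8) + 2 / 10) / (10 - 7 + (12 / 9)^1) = -453 / 65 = -6.97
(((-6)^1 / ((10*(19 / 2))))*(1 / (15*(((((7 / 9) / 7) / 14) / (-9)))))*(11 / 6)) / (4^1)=2079 / 950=2.19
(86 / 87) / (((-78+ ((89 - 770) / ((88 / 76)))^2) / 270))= 1248720 / 1618006367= 0.00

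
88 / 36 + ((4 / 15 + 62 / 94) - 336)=-703511 / 2115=-332.63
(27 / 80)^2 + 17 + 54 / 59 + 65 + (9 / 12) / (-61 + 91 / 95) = 22350478243 / 269228800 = 83.02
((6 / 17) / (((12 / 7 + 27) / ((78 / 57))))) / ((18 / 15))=910 / 64923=0.01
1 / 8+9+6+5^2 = 321 / 8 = 40.12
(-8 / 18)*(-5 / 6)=10 / 27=0.37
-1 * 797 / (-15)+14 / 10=818 / 15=54.53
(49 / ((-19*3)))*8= -392 / 57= -6.88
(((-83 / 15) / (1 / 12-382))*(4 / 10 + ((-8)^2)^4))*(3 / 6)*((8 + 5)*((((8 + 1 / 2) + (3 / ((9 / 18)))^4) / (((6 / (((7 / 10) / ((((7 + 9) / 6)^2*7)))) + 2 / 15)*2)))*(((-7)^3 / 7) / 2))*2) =-5785641488534999 / 48900610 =-118314300.96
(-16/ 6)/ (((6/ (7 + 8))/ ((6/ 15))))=-8/ 3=-2.67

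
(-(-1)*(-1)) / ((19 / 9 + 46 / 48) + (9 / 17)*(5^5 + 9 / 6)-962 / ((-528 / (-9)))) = -1683 / 2763280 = -0.00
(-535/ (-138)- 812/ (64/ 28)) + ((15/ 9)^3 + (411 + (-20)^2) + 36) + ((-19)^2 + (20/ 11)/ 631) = 14849354381/ 17241444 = 861.26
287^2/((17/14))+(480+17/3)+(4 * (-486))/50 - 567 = 86334178/1275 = 67713.08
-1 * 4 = -4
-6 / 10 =-3 / 5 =-0.60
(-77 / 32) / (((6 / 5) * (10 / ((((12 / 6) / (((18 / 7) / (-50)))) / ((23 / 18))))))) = 13475 / 2208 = 6.10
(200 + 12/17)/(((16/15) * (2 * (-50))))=-2559/1360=-1.88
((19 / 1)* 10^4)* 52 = 9880000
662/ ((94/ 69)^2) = 1575891/ 4418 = 356.70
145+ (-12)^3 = -1583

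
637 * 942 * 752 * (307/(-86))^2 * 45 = 478450980713160/1849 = 258762023100.68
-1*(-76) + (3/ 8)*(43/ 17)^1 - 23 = 7337/ 136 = 53.95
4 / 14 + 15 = 107 / 7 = 15.29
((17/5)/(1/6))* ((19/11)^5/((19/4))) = 53170968/805255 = 66.03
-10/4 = -5/2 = -2.50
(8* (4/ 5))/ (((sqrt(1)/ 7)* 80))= 14/ 25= 0.56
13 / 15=0.87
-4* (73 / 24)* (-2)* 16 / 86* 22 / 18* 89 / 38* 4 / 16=3.24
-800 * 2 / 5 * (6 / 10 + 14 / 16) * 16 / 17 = -7552 / 17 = -444.24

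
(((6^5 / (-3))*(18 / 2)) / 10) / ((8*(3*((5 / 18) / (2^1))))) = -17496 / 25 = -699.84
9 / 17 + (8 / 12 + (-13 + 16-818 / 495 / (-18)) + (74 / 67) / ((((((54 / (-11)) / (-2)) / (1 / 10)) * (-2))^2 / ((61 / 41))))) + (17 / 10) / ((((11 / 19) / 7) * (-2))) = -448529223611 / 74895856200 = -5.99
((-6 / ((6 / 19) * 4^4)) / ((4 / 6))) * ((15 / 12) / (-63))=95 / 43008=0.00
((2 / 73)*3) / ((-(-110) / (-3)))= -9 / 4015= -0.00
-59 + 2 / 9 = -529 / 9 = -58.78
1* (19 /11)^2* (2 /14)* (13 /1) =4693 /847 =5.54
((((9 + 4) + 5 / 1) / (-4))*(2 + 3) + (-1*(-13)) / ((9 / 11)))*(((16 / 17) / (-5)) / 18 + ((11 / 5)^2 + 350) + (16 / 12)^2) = -9548161 / 4050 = -2357.57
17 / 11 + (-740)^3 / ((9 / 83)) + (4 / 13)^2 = -62524847500559 / 16731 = -3737065776.14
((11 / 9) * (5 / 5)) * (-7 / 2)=-77 / 18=-4.28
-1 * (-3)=3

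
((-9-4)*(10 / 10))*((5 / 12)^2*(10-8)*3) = -325 / 24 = -13.54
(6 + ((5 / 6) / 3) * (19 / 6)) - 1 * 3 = 419 / 108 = 3.88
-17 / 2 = -8.50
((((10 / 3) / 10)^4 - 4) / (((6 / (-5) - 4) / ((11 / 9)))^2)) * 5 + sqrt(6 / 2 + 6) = 8420333 / 4435236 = 1.90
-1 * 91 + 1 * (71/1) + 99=79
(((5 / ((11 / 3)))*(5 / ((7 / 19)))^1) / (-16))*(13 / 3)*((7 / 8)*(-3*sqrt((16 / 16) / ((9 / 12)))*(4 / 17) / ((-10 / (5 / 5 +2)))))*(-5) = 18525*sqrt(3) / 5984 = 5.36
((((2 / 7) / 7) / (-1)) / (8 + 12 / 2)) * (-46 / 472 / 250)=23 / 20237000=0.00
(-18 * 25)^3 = -91125000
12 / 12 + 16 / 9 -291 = -2594 / 9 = -288.22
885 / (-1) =-885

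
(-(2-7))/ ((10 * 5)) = 1/ 10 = 0.10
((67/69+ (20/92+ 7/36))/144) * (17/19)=19465/2265408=0.01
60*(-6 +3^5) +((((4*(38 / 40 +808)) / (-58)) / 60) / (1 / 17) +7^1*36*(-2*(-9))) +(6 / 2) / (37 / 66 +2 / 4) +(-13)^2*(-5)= 726659673 / 40600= 17898.02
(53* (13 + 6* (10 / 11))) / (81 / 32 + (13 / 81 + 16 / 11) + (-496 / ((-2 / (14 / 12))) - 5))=3.39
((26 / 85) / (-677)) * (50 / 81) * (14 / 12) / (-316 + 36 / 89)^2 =-3604055 / 1103203169540064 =-0.00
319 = 319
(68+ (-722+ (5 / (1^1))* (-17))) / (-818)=739 / 818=0.90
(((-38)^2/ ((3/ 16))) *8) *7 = 431274.67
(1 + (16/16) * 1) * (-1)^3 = -2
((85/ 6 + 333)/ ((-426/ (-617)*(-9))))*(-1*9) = 1285211/ 2556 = 502.82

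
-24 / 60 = -2 / 5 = -0.40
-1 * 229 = -229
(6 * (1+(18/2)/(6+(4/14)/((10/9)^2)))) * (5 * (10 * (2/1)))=1066200/727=1466.57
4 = 4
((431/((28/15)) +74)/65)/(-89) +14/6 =1108249/485940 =2.28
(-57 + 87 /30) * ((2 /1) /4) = -541 /20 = -27.05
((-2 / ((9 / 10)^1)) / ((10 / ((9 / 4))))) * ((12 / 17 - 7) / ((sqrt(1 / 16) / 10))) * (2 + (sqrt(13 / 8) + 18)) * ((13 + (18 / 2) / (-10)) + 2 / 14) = 91699 * sqrt(26) / 238 + 3667960 / 119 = 32787.79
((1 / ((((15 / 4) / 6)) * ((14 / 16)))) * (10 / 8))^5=1048576 / 16807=62.39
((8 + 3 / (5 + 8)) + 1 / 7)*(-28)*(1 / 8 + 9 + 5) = -43053 / 13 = -3311.77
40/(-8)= -5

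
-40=-40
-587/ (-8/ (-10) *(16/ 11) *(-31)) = 32285/ 1984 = 16.27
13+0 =13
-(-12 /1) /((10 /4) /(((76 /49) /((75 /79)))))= 48032 /6125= 7.84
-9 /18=-1 /2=-0.50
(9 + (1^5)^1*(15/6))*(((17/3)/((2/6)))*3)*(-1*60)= -35190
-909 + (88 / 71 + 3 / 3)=-64380 / 71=-906.76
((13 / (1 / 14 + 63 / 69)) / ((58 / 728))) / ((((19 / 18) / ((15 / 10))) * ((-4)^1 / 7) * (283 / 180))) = -12959102520 / 49430761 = -262.17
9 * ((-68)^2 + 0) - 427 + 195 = 41384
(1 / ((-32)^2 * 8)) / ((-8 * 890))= -1 / 58327040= -0.00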